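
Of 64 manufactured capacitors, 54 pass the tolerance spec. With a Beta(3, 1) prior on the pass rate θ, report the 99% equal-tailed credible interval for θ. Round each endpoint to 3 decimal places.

Posterior: Beta(3+54, 1+10) = Beta(57, 11).
Equal-tailed 99% interval: the 0.005 and 0.995 quantiles of Beta(57, 11).
Posterior mean ≈ 0.838, SD ≈ 0.044; a Normal approximation gives roughly [0.724, 0.952].
Exact: F⁻¹(0.005) = 0.707; F⁻¹(0.995) = 0.933.

[0.707, 0.933]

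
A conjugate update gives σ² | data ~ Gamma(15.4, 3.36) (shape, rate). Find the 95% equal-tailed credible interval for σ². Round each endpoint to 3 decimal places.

Posterior: Gamma(shape 15.4, rate 3.36).
Equal-tailed 95% interval: Gamma(15.4, 3.36) quantiles at 0.025 and 0.975.
Posterior mean ≈ 4.583, SD ≈ 1.168; a Normal approximation gives roughly [2.294, 6.872].
Exact: lower = 2.588; upper = 7.140.

[2.588, 7.140]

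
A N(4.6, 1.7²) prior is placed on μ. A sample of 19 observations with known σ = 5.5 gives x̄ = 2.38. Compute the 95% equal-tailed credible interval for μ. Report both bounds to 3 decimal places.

[1.183, 5.154]

Posterior precision = 1/1.7² + 19/5.5² = 0.3460 + 0.6281 = 0.9741, so posterior SD = 1.0132.
Posterior mean = (4.6/1.7² + 19·2.38/5.5²) / 0.9741 = 3.1686.
Interval: 3.1686 ± 1.960 × 1.0132 → [1.183, 5.154].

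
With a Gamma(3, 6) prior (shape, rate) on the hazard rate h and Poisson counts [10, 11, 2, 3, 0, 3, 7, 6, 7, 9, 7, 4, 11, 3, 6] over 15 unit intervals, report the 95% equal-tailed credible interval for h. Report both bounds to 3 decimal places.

[3.532, 5.320]

Posterior: Gamma(3+89, 6+15) = Gamma(92, 21) (shape, rate).
Equal-tailed 95% interval: Gamma(92, 21) quantiles at 0.025 and 0.975.
Posterior mean ≈ 4.381, SD ≈ 0.457; a Normal approximation gives roughly [3.486, 5.276].
Exact: lower = 3.532; upper = 5.320.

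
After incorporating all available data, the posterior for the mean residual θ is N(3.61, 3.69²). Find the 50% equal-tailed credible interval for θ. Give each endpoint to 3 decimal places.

The posterior is symmetric, so the 50% equal-tailed interval is θ = 3.61 ± z·3.69 with z = 0.674.
Half-width: 0.674 × 3.69 = 2.489.
3.61 − 2.489 = 1.121; 3.61 + 2.489 = 6.099.

[1.121, 6.099]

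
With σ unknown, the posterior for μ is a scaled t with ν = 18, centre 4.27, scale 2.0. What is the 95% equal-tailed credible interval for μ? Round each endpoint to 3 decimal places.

[0.068, 8.472]

The t_18 distribution is symmetric; the 95% interval is 4.27 ± t·2.0 with t_{0.975,18} = 2.101.
Half-width: 2.101 × 2.0 = 4.202.
4.27 − 4.202 = 0.068; 4.27 + 4.202 = 8.472.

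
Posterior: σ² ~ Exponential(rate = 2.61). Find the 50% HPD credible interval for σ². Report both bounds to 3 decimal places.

[0.000, 0.266]

The exponential density is strictly decreasing on [0, ∞), so the HPD interval is anchored at 0: [0, q] with P(σ² ≤ q) = 0.50.
q = −ln(1 − 0.50) / 2.61 = 0.6931 / 2.61 = 0.266.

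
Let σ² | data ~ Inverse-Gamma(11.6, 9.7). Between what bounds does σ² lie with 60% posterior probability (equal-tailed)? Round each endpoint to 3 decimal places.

[0.677, 1.117]

Inverse-Gamma(11.6, 9.7) quantiles: F⁻¹(0.2) and F⁻¹(0.8).
Equivalently, 1/σ² ~ Gamma(11.6, rate = 9.7); invert its 0.8 and 0.2 quantiles.
Posterior mean ≈ 0.915, SD ≈ 0.295; a Normal approximation gives roughly [0.667, 1.164].
Exact: lower = 0.677; upper = 1.117.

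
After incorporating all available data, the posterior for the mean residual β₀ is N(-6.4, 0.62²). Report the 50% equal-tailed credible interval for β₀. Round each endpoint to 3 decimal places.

The posterior is symmetric, so the 50% equal-tailed interval is β₀ = -6.4 ± z·0.62 with z = 0.674.
Half-width: 0.674 × 0.62 = 0.418.
-6.4 − 0.418 = -6.818; -6.4 + 0.418 = -5.982.

[-6.818, -5.982]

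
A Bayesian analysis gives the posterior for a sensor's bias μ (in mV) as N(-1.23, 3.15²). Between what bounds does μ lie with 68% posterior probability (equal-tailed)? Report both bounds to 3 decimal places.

The posterior is symmetric, so the 68% equal-tailed interval is μ = -1.23 ± z·3.15 with z = 0.994.
Half-width: 0.994 × 3.15 = 3.133.
-1.23 − 3.133 = -4.363; -1.23 + 3.133 = 1.903.

[-4.363, 1.903]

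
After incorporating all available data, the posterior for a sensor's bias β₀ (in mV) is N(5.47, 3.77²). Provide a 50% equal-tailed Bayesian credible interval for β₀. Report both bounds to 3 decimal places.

[2.927, 8.013]

The posterior is symmetric, so the 50% equal-tailed interval is β₀ = 5.47 ± z·3.77 with z = 0.674.
Half-width: 0.674 × 3.77 = 2.543.
5.47 − 2.543 = 2.927; 5.47 + 2.543 = 8.013.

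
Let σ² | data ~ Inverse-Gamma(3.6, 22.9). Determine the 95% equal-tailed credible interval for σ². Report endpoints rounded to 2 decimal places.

Inverse-Gamma(3.6, 22.9) quantiles: F⁻¹(0.025) and F⁻¹(0.975).
Equivalently, 1/σ² ~ Gamma(3.6, rate = 22.9); invert its 0.975 and 0.025 quantiles.
Posterior mean ≈ 8.81, SD ≈ 6.96; a Normal approximation gives roughly [-4.84, 22.46].
Exact: lower = 2.81; upper = 25.66.

[2.81, 25.66]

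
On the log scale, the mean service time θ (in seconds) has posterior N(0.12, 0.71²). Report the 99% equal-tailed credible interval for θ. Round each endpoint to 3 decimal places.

On the log scale the 99% interval is 0.12 ± 2.576 × 0.71 = [-1.7088, 1.9488].
Exponentiate: [e^-1.7088, e^1.9488] = [0.181, 7.021].

[0.181, 7.021]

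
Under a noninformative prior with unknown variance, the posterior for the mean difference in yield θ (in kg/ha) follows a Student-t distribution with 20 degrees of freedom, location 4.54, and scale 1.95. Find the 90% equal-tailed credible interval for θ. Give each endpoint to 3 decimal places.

The t_20 distribution is symmetric; the 90% interval is 4.54 ± t·1.95 with t_{0.95,20} = 1.725.
Half-width: 1.725 × 1.95 = 3.363.
4.54 − 3.363 = 1.177; 4.54 + 3.363 = 7.903.

[1.177, 7.903]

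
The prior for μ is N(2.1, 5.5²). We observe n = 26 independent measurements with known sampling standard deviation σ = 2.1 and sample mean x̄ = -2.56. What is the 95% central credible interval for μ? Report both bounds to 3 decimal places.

Posterior precision = 1/5.5² + 26/2.1² = 0.0331 + 5.8957 = 5.9287, so posterior SD = 0.4107.
Posterior mean = (2.1/5.5² + 26·-2.56/2.1²) / 5.9287 = -2.5340.
Interval: -2.5340 ± 1.960 × 0.4107 → [-3.339, -1.729].

[-3.339, -1.729]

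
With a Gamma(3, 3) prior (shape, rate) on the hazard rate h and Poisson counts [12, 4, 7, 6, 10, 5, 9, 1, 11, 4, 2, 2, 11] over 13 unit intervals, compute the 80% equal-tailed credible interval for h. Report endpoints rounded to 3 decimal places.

[4.705, 6.197]

Posterior: Gamma(3+84, 3+13) = Gamma(87, 16) (shape, rate).
Equal-tailed 80% interval: Gamma(87, 16) quantiles at 0.1 and 0.9.
Posterior mean ≈ 5.438, SD ≈ 0.583; a Normal approximation gives roughly [4.690, 6.185].
Exact: lower = 4.705; upper = 6.197.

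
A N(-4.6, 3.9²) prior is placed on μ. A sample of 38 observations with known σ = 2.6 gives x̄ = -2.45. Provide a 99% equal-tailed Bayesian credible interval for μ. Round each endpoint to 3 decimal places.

Posterior precision = 1/3.9² + 38/2.6² = 0.0657 + 5.6213 = 5.6870, so posterior SD = 0.4193.
Posterior mean = (-4.6/3.9² + 38·-2.45/2.6²) / 5.6870 = -2.4749.
Interval: -2.4749 ± 2.576 × 0.4193 → [-3.555, -1.395].

[-3.555, -1.395]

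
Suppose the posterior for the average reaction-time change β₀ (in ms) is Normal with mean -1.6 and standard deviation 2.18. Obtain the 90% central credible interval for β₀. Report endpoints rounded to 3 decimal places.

The posterior is symmetric, so the 90% equal-tailed interval is β₀ = -1.6 ± z·2.18 with z = 1.645.
Half-width: 1.645 × 2.18 = 3.586.
-1.6 − 3.586 = -5.186; -1.6 + 3.586 = 1.986.

[-5.186, 1.986]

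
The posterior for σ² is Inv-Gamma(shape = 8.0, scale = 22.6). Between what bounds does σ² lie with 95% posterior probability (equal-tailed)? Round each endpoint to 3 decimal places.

Inverse-Gamma(8.0, 22.6) quantiles: F⁻¹(0.025) and F⁻¹(0.975).
Equivalently, 1/σ² ~ Gamma(8.0, rate = 22.6); invert its 0.975 and 0.025 quantiles.
Posterior mean ≈ 3.229, SD ≈ 1.318; a Normal approximation gives roughly [0.645, 5.812].
Exact: lower = 1.567; upper = 6.543.

[1.567, 6.543]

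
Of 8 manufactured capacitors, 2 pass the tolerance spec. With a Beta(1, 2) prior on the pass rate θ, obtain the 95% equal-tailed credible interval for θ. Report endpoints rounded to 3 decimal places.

[0.067, 0.556]

Posterior: Beta(1+2, 2+6) = Beta(3, 8).
Equal-tailed 95% interval: the 0.025 and 0.975 quantiles of Beta(3, 8).
Posterior mean ≈ 0.273, SD ≈ 0.129; a Normal approximation gives roughly [0.021, 0.525].
Exact: F⁻¹(0.025) = 0.067; F⁻¹(0.975) = 0.556.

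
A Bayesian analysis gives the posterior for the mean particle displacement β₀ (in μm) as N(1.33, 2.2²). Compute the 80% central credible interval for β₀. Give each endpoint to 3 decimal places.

The posterior is symmetric, so the 80% equal-tailed interval is β₀ = 1.33 ± z·2.2 with z = 1.282.
Half-width: 1.282 × 2.2 = 2.819.
1.33 − 2.819 = -1.489; 1.33 + 2.819 = 4.149.

[-1.489, 4.149]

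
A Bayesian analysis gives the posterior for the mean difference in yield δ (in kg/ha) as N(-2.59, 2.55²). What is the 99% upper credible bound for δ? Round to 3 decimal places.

3.342

Need U with P(δ ≤ U) = 0.99: U = -2.59 + z_{0.01}·2.55.
z = 2.326; U = -2.59 + 2.326 × 2.55 = 3.342.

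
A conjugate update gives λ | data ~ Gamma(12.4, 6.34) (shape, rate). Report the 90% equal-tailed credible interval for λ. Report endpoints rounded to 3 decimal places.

[1.140, 2.950]

Posterior: Gamma(shape 12.4, rate 6.34).
Equal-tailed 90% interval: Gamma(12.4, 6.34) quantiles at 0.05 and 0.95.
Posterior mean ≈ 1.956, SD ≈ 0.555; a Normal approximation gives roughly [1.042, 2.869].
Exact: lower = 1.140; upper = 2.950.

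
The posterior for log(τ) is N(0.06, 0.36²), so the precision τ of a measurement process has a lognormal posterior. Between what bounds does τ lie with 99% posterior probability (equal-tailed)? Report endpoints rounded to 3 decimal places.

[0.420, 2.684]

On the log scale the 99% interval is 0.06 ± 2.576 × 0.36 = [-0.8673, 0.9873].
Exponentiate: [e^-0.8673, e^0.9873] = [0.420, 2.684].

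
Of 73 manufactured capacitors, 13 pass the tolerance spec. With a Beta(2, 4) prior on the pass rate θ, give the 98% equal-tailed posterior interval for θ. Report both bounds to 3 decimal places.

Posterior: Beta(2+13, 4+60) = Beta(15, 64).
Equal-tailed 98% interval: the 0.01 and 0.99 quantiles of Beta(15, 64).
Posterior mean ≈ 0.190, SD ≈ 0.044; a Normal approximation gives roughly [0.088, 0.292].
Exact: F⁻¹(0.01) = 0.100; F⁻¹(0.99) = 0.302.

[0.100, 0.302]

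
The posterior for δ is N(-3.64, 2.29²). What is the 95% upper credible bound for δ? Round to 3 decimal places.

Need U with P(δ ≤ U) = 0.95: U = -3.64 + z_{0.05}·2.29.
z = 1.645; U = -3.64 + 1.645 × 2.29 = 0.127.

0.127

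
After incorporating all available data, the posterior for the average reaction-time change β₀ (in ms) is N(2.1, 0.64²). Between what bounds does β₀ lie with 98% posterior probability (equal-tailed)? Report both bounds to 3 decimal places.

The posterior is symmetric, so the 98% equal-tailed interval is β₀ = 2.1 ± z·0.64 with z = 2.326.
Half-width: 2.326 × 0.64 = 1.489.
2.1 − 1.489 = 0.611; 2.1 + 1.489 = 3.589.

[0.611, 3.589]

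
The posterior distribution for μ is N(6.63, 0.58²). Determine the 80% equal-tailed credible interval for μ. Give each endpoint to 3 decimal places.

[5.887, 7.373]

The posterior is symmetric, so the 80% equal-tailed interval is μ = 6.63 ± z·0.58 with z = 1.282.
Half-width: 1.282 × 0.58 = 0.743.
6.63 − 0.743 = 5.887; 6.63 + 0.743 = 7.373.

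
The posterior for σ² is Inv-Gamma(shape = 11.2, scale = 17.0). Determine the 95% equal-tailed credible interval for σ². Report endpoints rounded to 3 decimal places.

Inverse-Gamma(11.2, 17.0) quantiles: F⁻¹(0.025) and F⁻¹(0.975).
Equivalently, 1/σ² ~ Gamma(11.2, rate = 17.0); invert its 0.975 and 0.025 quantiles.
Posterior mean ≈ 1.667, SD ≈ 0.549; a Normal approximation gives roughly [0.590, 2.744].
Exact: lower = 0.912; upper = 3.018.

[0.912, 3.018]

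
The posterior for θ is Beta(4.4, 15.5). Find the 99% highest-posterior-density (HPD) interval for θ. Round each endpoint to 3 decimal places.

The posterior is unimodal and skewed, so the HPD interval has equal density at both endpoints and is the shortest 99% interval.
Solving f(0.036) = f(0.473) with F(0.473) − F(0.036) = 0.99 gives [0.036, 0.473].
For comparison, the equal-tailed interval is [0.047, 0.494]; the HPD is narrower and shifted toward the mode.

[0.036, 0.473]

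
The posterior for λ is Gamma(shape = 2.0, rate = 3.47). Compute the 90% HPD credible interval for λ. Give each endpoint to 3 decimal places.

[0.024, 1.133]

The posterior is unimodal and skewed, so the HPD interval has equal density at both endpoints and is the shortest 90% interval.
Solving f(0.024) = f(1.133) with F(1.133) − F(0.024) = 0.90 gives [0.024, 1.133].
For comparison, the equal-tailed interval is [0.102, 1.367]; the HPD is narrower and shifted toward the mode.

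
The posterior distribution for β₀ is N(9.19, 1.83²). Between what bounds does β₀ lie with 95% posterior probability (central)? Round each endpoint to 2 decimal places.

[5.60, 12.78]

The posterior is symmetric, so the 95% equal-tailed interval is β₀ = 9.19 ± z·1.83 with z = 1.960.
Half-width: 1.960 × 1.83 = 3.59.
9.19 − 3.59 = 5.60; 9.19 + 3.59 = 12.78.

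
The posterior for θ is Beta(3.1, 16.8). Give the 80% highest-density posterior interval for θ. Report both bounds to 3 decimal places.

The posterior is unimodal and skewed, so the HPD interval has equal density at both endpoints and is the shortest 80% interval.
Solving f(0.044) = f(0.235) with F(0.235) − F(0.044) = 0.80 gives [0.044, 0.235].
For comparison, the equal-tailed interval is [0.063, 0.264]; the HPD is narrower and shifted toward the mode.

[0.044, 0.235]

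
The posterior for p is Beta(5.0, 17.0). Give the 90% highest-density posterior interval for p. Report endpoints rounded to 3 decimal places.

[0.085, 0.365]

The posterior is unimodal and skewed, so the HPD interval has equal density at both endpoints and is the shortest 90% interval.
Solving f(0.085) = f(0.365) with F(0.365) − F(0.085) = 0.90 gives [0.085, 0.365].
For comparison, the equal-tailed interval is [0.099, 0.384]; the HPD is narrower and shifted toward the mode.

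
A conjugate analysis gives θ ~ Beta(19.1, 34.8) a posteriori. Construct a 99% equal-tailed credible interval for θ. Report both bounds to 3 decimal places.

[0.201, 0.528]

Posterior: Beta(19.1, 34.8).
Equal-tailed 99% interval: the 0.005 and 0.995 quantiles of Beta(19.1, 34.8).
Posterior mean ≈ 0.354, SD ≈ 0.065; a Normal approximation gives roughly [0.188, 0.521].
Exact: F⁻¹(0.005) = 0.201; F⁻¹(0.995) = 0.528.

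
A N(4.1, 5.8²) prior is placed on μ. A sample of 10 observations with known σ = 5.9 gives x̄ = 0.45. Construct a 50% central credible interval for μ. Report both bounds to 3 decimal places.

Posterior precision = 1/5.8² + 10/5.9² = 0.0297 + 0.2873 = 0.3170, so posterior SD = 1.7761.
Posterior mean = (4.1/5.8² + 10·0.45/5.9²) / 0.3170 = 0.7923.
Interval: 0.7923 ± 0.674 × 1.7761 → [-0.406, 1.990].

[-0.406, 1.990]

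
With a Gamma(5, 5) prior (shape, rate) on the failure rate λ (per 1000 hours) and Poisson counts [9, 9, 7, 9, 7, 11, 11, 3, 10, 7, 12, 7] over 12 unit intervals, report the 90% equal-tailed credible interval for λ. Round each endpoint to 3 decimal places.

Posterior: Gamma(5+102, 5+12) = Gamma(107, 17) (shape, rate).
Equal-tailed 90% interval: Gamma(107, 17) quantiles at 0.05 and 0.95.
Posterior mean ≈ 6.294, SD ≈ 0.608; a Normal approximation gives roughly [5.293, 7.295].
Exact: lower = 5.328; upper = 7.327.

[5.328, 7.327]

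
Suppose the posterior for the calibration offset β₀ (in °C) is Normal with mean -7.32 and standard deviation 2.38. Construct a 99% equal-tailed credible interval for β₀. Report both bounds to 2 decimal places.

[-13.45, -1.19]

The posterior is symmetric, so the 99% equal-tailed interval is β₀ = -7.32 ± z·2.38 with z = 2.576.
Half-width: 2.576 × 2.38 = 6.13.
-7.32 − 6.13 = -13.45; -7.32 + 6.13 = -1.19.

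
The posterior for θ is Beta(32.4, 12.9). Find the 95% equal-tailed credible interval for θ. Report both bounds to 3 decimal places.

Posterior: Beta(32.4, 12.9).
Equal-tailed 95% interval: the 0.025 and 0.975 quantiles of Beta(32.4, 12.9).
Posterior mean ≈ 0.715, SD ≈ 0.066; a Normal approximation gives roughly [0.585, 0.845].
Exact: F⁻¹(0.025) = 0.577; F⁻¹(0.975) = 0.835.

[0.577, 0.835]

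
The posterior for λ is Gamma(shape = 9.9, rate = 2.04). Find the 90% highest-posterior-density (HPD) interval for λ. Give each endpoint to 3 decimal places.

[2.363, 7.260]

The posterior is unimodal and skewed, so the HPD interval has equal density at both endpoints and is the shortest 90% interval.
Solving f(2.363) = f(7.260) with F(7.260) − F(2.363) = 0.90 gives [2.363, 7.260].
For comparison, the equal-tailed interval is [2.623, 7.637]; the HPD is narrower and shifted toward the mode.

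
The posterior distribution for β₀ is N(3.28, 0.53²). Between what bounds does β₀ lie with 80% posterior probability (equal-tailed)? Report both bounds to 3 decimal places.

The posterior is symmetric, so the 80% equal-tailed interval is β₀ = 3.28 ± z·0.53 with z = 1.282.
Half-width: 1.282 × 0.53 = 0.679.
3.28 − 0.679 = 2.601; 3.28 + 0.679 = 3.959.

[2.601, 3.959]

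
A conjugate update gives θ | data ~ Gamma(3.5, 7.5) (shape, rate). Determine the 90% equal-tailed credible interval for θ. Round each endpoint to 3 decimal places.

[0.144, 0.938]

Posterior: Gamma(shape 3.5, rate 7.5).
Equal-tailed 90% interval: Gamma(3.5, 7.5) quantiles at 0.05 and 0.95.
Posterior mean ≈ 0.467, SD ≈ 0.249; a Normal approximation gives roughly [0.056, 0.877].
Exact: lower = 0.144; upper = 0.938.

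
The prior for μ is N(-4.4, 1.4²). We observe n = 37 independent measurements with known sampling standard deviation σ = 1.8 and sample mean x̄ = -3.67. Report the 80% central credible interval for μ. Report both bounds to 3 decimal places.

[-4.072, -3.330]

Posterior precision = 1/1.4² + 37/1.8² = 0.5102 + 11.4198 = 11.9300, so posterior SD = 0.2895.
Posterior mean = (-4.4/1.4² + 37·-3.67/1.8²) / 11.9300 = -3.7012.
Interval: -3.7012 ± 1.282 × 0.2895 → [-4.072, -3.330].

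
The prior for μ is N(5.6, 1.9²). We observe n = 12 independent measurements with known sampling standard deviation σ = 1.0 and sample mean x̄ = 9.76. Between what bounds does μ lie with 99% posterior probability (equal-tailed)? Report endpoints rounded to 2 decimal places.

[8.93, 10.40]

Posterior precision = 1/1.9² + 12/1.0² = 0.2770 + 12.0000 = 12.2770, so posterior SD = 0.2854.
Posterior mean = (5.6/1.9² + 12·9.76/1.0²) / 12.2770 = 9.6661.
Interval: 9.6661 ± 2.576 × 0.2854 → [8.93, 10.40].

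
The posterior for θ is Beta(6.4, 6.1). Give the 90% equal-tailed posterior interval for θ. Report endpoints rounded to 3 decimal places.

[0.286, 0.735]

Posterior: Beta(6.4, 6.1).
Equal-tailed 90% interval: the 0.05 and 0.95 quantiles of Beta(6.4, 6.1).
Posterior mean ≈ 0.512, SD ≈ 0.136; a Normal approximation gives roughly [0.288, 0.736].
Exact: F⁻¹(0.05) = 0.286; F⁻¹(0.95) = 0.735.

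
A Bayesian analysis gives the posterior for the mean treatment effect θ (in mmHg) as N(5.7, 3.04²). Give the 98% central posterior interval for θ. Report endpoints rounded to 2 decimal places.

The posterior is symmetric, so the 98% equal-tailed interval is θ = 5.7 ± z·3.04 with z = 2.326.
Half-width: 2.326 × 3.04 = 7.07.
5.7 − 7.07 = -1.37; 5.7 + 7.07 = 12.77.

[-1.37, 12.77]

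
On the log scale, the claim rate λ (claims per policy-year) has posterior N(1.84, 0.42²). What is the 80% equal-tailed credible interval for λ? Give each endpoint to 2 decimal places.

On the log scale the 80% interval is 1.84 ± 1.282 × 0.42 = [1.3017, 2.3783].
Exponentiate: [e^1.3017, e^2.3783] = [3.68, 10.79].

[3.68, 10.79]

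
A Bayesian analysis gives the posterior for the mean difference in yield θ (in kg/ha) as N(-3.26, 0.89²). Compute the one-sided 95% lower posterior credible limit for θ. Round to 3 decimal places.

Need L with P(θ ≥ L) = 0.95: L = -3.26 − z_{0.05}·0.89.
z = 1.645; L = -3.26 − 1.645 × 0.89 = -4.724.

-4.724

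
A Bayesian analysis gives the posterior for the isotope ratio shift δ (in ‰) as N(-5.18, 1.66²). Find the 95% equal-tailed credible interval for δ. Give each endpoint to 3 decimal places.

The posterior is symmetric, so the 95% equal-tailed interval is δ = -5.18 ± z·1.66 with z = 1.960.
Half-width: 1.960 × 1.66 = 3.254.
-5.18 − 3.254 = -8.434; -5.18 + 3.254 = -1.926.

[-8.434, -1.926]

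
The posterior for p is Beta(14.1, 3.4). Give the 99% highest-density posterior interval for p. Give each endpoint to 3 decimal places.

The posterior is unimodal and skewed, so the HPD interval has equal density at both endpoints and is the shortest 99% interval.
Solving f(0.545) = f(0.982) with F(0.982) − F(0.545) = 0.99 gives [0.545, 0.982].
For comparison, the equal-tailed interval is [0.519, 0.970]; the HPD is narrower and shifted toward the mode.

[0.545, 0.982]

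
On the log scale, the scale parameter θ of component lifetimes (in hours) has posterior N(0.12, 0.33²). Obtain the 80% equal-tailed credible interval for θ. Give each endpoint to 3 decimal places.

[0.739, 1.721]

On the log scale the 80% interval is 0.12 ± 1.282 × 0.33 = [-0.3029, 0.5429].
Exponentiate: [e^-0.3029, e^0.5429] = [0.739, 1.721].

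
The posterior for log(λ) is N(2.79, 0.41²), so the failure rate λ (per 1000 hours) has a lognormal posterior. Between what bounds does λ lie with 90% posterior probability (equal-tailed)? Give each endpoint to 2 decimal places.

On the log scale the 90% interval is 2.79 ± 1.645 × 0.41 = [2.1156, 3.4644].
Exponentiate: [e^2.1156, e^3.4644] = [8.29, 31.96].

[8.29, 31.96]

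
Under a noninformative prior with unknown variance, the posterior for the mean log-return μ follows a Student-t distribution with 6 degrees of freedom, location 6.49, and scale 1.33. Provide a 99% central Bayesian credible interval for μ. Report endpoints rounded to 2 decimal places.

[1.56, 11.42]

The t_6 distribution is symmetric; the 99% interval is 6.49 ± t·1.33 with t_{0.995,6} = 3.707.
Half-width: 3.707 × 1.33 = 4.93.
6.49 − 4.93 = 1.56; 6.49 + 4.93 = 11.42.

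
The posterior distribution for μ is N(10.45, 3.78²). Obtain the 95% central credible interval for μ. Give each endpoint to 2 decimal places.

[3.04, 17.86]

The posterior is symmetric, so the 95% equal-tailed interval is μ = 10.45 ± z·3.78 with z = 1.960.
Half-width: 1.960 × 3.78 = 7.41.
10.45 − 7.41 = 3.04; 10.45 + 7.41 = 17.86.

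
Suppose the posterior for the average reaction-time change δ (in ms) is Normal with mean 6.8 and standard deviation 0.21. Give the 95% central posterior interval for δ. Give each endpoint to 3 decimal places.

[6.388, 7.212]

The posterior is symmetric, so the 95% equal-tailed interval is δ = 6.8 ± z·0.21 with z = 1.960.
Half-width: 1.960 × 0.21 = 0.412.
6.8 − 0.412 = 6.388; 6.8 + 0.412 = 7.212.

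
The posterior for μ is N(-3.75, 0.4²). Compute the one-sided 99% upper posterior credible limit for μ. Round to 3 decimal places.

Need U with P(μ ≤ U) = 0.99: U = -3.75 + z_{0.01}·0.4.
z = 2.326; U = -3.75 + 2.326 × 0.4 = -2.819.

-2.819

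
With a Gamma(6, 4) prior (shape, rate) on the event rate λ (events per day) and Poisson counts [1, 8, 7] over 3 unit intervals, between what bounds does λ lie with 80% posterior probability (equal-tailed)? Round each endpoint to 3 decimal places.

[2.321, 4.026]

Posterior: Gamma(6+16, 4+3) = Gamma(22, 7) (shape, rate).
Equal-tailed 80% interval: Gamma(22, 7) quantiles at 0.1 and 0.9.
Posterior mean ≈ 3.143, SD ≈ 0.670; a Normal approximation gives roughly [2.284, 4.002].
Exact: lower = 2.321; upper = 4.026.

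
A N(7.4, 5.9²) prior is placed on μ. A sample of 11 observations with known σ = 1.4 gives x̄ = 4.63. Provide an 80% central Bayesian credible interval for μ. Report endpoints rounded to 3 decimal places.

[4.105, 5.184]

Posterior precision = 1/5.9² + 11/1.4² = 0.0287 + 5.6122 = 5.6410, so posterior SD = 0.4210.
Posterior mean = (7.4/5.9² + 11·4.63/1.4²) / 5.6410 = 4.6441.
Interval: 4.6441 ± 1.282 × 0.4210 → [4.105, 5.184].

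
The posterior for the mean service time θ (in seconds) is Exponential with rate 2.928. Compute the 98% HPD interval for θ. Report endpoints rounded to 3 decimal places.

[0.000, 1.336]

The exponential density is strictly decreasing on [0, ∞), so the HPD interval is anchored at 0: [0, q] with P(θ ≤ q) = 0.98.
q = −ln(1 − 0.98) / 2.928 = 3.9120 / 2.928 = 1.336.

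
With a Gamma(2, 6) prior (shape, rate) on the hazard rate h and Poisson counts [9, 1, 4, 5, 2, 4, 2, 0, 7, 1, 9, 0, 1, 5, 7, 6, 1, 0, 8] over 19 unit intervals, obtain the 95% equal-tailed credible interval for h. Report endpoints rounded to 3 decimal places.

[2.324, 3.671]

Posterior: Gamma(2+72, 6+19) = Gamma(74, 25) (shape, rate).
Equal-tailed 95% interval: Gamma(74, 25) quantiles at 0.025 and 0.975.
Posterior mean ≈ 2.960, SD ≈ 0.344; a Normal approximation gives roughly [2.286, 3.634].
Exact: lower = 2.324; upper = 3.671.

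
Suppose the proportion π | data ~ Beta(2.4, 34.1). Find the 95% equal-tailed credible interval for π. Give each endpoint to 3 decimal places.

[0.011, 0.164]

Posterior: Beta(2.4, 34.1).
Equal-tailed 95% interval: the 0.025 and 0.975 quantiles of Beta(2.4, 34.1).
Posterior mean ≈ 0.066, SD ≈ 0.040; a Normal approximation gives roughly [-0.014, 0.145].
Exact: F⁻¹(0.025) = 0.011; F⁻¹(0.975) = 0.164.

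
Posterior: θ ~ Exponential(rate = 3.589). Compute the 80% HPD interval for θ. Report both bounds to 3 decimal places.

The exponential density is strictly decreasing on [0, ∞), so the HPD interval is anchored at 0: [0, q] with P(θ ≤ q) = 0.80.
q = −ln(1 − 0.80) / 3.589 = 1.6094 / 3.589 = 0.448.

[0.000, 0.448]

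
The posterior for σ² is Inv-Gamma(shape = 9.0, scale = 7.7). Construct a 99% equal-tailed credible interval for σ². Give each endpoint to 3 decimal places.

[0.414, 2.458]

Inverse-Gamma(9.0, 7.7) quantiles: F⁻¹(0.005) and F⁻¹(0.995).
Equivalently, 1/σ² ~ Gamma(9.0, rate = 7.7); invert its 0.995 and 0.005 quantiles.
Posterior mean ≈ 0.963, SD ≈ 0.364; a Normal approximation gives roughly [0.025, 1.900].
Exact: lower = 0.414; upper = 2.458.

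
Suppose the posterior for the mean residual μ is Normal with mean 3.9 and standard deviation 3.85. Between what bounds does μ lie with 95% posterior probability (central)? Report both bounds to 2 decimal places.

[-3.65, 11.45]

The posterior is symmetric, so the 95% equal-tailed interval is μ = 3.9 ± z·3.85 with z = 1.960.
Half-width: 1.960 × 3.85 = 7.55.
3.9 − 7.55 = -3.65; 3.9 + 7.55 = 11.45.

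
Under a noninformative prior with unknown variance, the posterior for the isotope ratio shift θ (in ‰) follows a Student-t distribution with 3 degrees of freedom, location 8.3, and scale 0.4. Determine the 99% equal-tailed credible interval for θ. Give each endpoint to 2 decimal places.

The t_3 distribution is symmetric; the 99% interval is 8.3 ± t·0.4 with t_{0.995,3} = 5.841.
Half-width: 5.841 × 0.4 = 2.34.
8.3 − 2.34 = 5.96; 8.3 + 2.34 = 10.64.

[5.96, 10.64]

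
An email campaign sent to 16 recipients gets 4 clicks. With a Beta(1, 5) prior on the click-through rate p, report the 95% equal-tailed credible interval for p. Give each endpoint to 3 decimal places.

[0.082, 0.419]

Posterior: Beta(1+4, 5+12) = Beta(5, 17).
Equal-tailed 95% interval: the 0.025 and 0.975 quantiles of Beta(5, 17).
Posterior mean ≈ 0.227, SD ≈ 0.087; a Normal approximation gives roughly [0.056, 0.399].
Exact: F⁻¹(0.025) = 0.082; F⁻¹(0.975) = 0.419.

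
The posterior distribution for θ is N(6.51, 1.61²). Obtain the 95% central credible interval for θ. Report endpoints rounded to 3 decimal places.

The posterior is symmetric, so the 95% equal-tailed interval is θ = 6.51 ± z·1.61 with z = 1.960.
Half-width: 1.960 × 1.61 = 3.156.
6.51 − 3.156 = 3.354; 6.51 + 3.156 = 9.666.

[3.354, 9.666]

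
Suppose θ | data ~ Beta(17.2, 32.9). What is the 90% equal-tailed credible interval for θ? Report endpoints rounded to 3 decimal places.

[0.238, 0.456]

Posterior: Beta(17.2, 32.9).
Equal-tailed 90% interval: the 0.05 and 0.95 quantiles of Beta(17.2, 32.9).
Posterior mean ≈ 0.343, SD ≈ 0.066; a Normal approximation gives roughly [0.234, 0.453].
Exact: F⁻¹(0.05) = 0.238; F⁻¹(0.95) = 0.456.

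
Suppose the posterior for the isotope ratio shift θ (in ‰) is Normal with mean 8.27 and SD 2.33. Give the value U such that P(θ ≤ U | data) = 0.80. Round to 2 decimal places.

10.23

Need U with P(θ ≤ U) = 0.80: U = 8.27 + z_{0.2}·2.33.
z = 0.842; U = 8.27 + 0.842 × 2.33 = 10.23.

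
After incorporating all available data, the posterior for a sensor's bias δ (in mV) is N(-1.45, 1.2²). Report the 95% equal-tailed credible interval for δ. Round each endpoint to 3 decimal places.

[-3.802, 0.902]

The posterior is symmetric, so the 95% equal-tailed interval is δ = -1.45 ± z·1.2 with z = 1.960.
Half-width: 1.960 × 1.2 = 2.352.
-1.45 − 2.352 = -3.802; -1.45 + 2.352 = 0.902.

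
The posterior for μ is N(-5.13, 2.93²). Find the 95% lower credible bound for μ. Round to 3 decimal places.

-9.949

Need L with P(μ ≥ L) = 0.95: L = -5.13 − z_{0.05}·2.93.
z = 1.645; L = -5.13 − 1.645 × 2.93 = -9.949.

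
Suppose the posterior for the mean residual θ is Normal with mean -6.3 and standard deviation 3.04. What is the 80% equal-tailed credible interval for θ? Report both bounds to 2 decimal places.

The posterior is symmetric, so the 80% equal-tailed interval is θ = -6.3 ± z·3.04 with z = 1.282.
Half-width: 1.282 × 3.04 = 3.90.
-6.3 − 3.90 = -10.20; -6.3 + 3.90 = -2.40.

[-10.20, -2.40]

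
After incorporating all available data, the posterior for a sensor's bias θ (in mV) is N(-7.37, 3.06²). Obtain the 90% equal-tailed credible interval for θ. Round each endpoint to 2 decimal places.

[-12.40, -2.34]

The posterior is symmetric, so the 90% equal-tailed interval is θ = -7.37 ± z·3.06 with z = 1.645.
Half-width: 1.645 × 3.06 = 5.03.
-7.37 − 5.03 = -12.40; -7.37 + 5.03 = -2.34.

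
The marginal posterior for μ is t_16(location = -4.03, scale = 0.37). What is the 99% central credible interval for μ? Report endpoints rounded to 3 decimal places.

The t_16 distribution is symmetric; the 99% interval is -4.03 ± t·0.37 with t_{0.995,16} = 2.921.
Half-width: 2.921 × 0.37 = 1.081.
-4.03 − 1.081 = -5.111; -4.03 + 1.081 = -2.949.

[-5.111, -2.949]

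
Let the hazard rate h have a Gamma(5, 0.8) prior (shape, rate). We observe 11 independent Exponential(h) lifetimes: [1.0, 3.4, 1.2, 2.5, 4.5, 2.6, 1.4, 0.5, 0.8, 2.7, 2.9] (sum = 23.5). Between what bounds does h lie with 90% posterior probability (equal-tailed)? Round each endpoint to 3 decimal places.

Posterior: Gamma(5+11, 0.8+23.5) = Gamma(16, 24.3) (shape, rate).
Equal-tailed 90% interval: Gamma(16, 24.3) quantiles at 0.05 and 0.95.
Posterior mean ≈ 0.658, SD ≈ 0.165; a Normal approximation gives roughly [0.388, 0.929].
Exact: lower = 0.413; upper = 0.950.

[0.413, 0.950]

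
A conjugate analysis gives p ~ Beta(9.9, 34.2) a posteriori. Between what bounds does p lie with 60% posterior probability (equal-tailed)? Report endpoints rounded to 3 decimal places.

Posterior: Beta(9.9, 34.2).
Equal-tailed 60% interval: the 0.2 and 0.8 quantiles of Beta(9.9, 34.2).
Posterior mean ≈ 0.224, SD ≈ 0.062; a Normal approximation gives roughly [0.172, 0.277].
Exact: F⁻¹(0.2) = 0.171; F⁻¹(0.8) = 0.276.

[0.171, 0.276]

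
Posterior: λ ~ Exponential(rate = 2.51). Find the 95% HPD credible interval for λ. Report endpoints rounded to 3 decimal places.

[0.000, 1.194]

The exponential density is strictly decreasing on [0, ∞), so the HPD interval is anchored at 0: [0, q] with P(λ ≤ q) = 0.95.
q = −ln(1 − 0.95) / 2.51 = 2.9957 / 2.51 = 1.194.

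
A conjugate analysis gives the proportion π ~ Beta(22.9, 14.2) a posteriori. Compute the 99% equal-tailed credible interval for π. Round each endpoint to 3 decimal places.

[0.408, 0.804]

Posterior: Beta(22.9, 14.2).
Equal-tailed 99% interval: the 0.005 and 0.995 quantiles of Beta(22.9, 14.2).
Posterior mean ≈ 0.617, SD ≈ 0.079; a Normal approximation gives roughly [0.414, 0.820].
Exact: F⁻¹(0.005) = 0.408; F⁻¹(0.995) = 0.804.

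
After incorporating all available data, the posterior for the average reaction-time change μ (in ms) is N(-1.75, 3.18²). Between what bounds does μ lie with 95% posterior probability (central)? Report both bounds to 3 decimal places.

[-7.983, 4.483]

The posterior is symmetric, so the 95% equal-tailed interval is μ = -1.75 ± z·3.18 with z = 1.960.
Half-width: 1.960 × 3.18 = 6.233.
-1.75 − 6.233 = -7.983; -1.75 + 6.233 = 4.483.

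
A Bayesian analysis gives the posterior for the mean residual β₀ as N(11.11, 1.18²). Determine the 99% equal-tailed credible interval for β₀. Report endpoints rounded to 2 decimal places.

[8.07, 14.15]

The posterior is symmetric, so the 99% equal-tailed interval is β₀ = 11.11 ± z·1.18 with z = 2.576.
Half-width: 2.576 × 1.18 = 3.04.
11.11 − 3.04 = 8.07; 11.11 + 3.04 = 14.15.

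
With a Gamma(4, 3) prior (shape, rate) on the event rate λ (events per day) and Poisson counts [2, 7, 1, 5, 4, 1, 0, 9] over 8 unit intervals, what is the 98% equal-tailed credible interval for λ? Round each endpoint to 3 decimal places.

Posterior: Gamma(4+29, 3+8) = Gamma(33, 11) (shape, rate).
Equal-tailed 98% interval: Gamma(33, 11) quantiles at 0.01 and 0.99.
Posterior mean ≈ 3.000, SD ≈ 0.522; a Normal approximation gives roughly [1.785, 4.215].
Exact: lower = 1.920; upper = 4.347.

[1.920, 4.347]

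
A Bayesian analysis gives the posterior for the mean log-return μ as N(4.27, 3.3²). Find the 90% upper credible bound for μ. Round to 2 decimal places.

Need U with P(μ ≤ U) = 0.90: U = 4.27 + z_{0.1}·3.3.
z = 1.282; U = 4.27 + 1.282 × 3.3 = 8.50.

8.50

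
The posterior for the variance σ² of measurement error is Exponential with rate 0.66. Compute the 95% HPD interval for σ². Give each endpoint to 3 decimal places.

[0.000, 4.539]

The exponential density is strictly decreasing on [0, ∞), so the HPD interval is anchored at 0: [0, q] with P(σ² ≤ q) = 0.95.
q = −ln(1 − 0.95) / 0.66 = 2.9957 / 0.66 = 4.539.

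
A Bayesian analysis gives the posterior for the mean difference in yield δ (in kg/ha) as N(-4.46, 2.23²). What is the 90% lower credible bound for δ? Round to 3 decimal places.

-7.318

Need L with P(δ ≥ L) = 0.90: L = -4.46 − z_{0.1}·2.23.
z = 1.282; L = -4.46 − 1.282 × 2.23 = -7.318.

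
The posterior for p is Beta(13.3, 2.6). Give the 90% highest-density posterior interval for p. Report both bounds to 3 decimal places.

The posterior is unimodal and skewed, so the HPD interval has equal density at both endpoints and is the shortest 90% interval.
Solving f(0.703) = f(0.976) with F(0.976) − F(0.703) = 0.90 gives [0.703, 0.976].
For comparison, the equal-tailed interval is [0.667, 0.957]; the HPD is narrower and shifted toward the mode.

[0.703, 0.976]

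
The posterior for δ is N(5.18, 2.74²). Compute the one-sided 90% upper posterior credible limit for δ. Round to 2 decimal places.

8.69

Need U with P(δ ≤ U) = 0.90: U = 5.18 + z_{0.1}·2.74.
z = 1.282; U = 5.18 + 1.282 × 2.74 = 8.69.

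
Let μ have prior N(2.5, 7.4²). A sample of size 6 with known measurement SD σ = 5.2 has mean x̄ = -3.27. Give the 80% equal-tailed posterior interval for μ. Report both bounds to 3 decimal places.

[-5.446, -0.216]

Posterior precision = 1/7.4² + 6/5.2² = 0.0183 + 0.2219 = 0.2402, so posterior SD = 2.0406.
Posterior mean = (2.5/7.4² + 6·-3.27/5.2²) / 0.2402 = -2.8312.
Interval: -2.8312 ± 1.282 × 2.0406 → [-5.446, -0.216].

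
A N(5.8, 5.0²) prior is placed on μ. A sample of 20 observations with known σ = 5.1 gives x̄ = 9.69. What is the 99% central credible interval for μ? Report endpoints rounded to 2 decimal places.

Posterior precision = 1/5.0² + 20/5.1² = 0.0400 + 0.7689 = 0.8089, so posterior SD = 1.1118.
Posterior mean = (5.8/5.0² + 20·9.69/5.1²) / 0.8089 = 9.4976.
Interval: 9.4976 ± 2.576 × 1.1118 → [6.63, 12.36].

[6.63, 12.36]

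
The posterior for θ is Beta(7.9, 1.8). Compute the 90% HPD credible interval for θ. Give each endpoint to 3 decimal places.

[0.643, 0.991]

The posterior is unimodal and skewed, so the HPD interval has equal density at both endpoints and is the shortest 90% interval.
Solving f(0.643) = f(0.991) with F(0.991) − F(0.643) = 0.90 gives [0.643, 0.991].
For comparison, the equal-tailed interval is [0.586, 0.967]; the HPD is narrower and shifted toward the mode.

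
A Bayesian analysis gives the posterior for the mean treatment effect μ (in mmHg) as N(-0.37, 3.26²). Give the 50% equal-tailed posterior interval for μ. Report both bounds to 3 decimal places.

The posterior is symmetric, so the 50% equal-tailed interval is μ = -0.37 ± z·3.26 with z = 0.674.
Half-width: 0.674 × 3.26 = 2.199.
-0.37 − 2.199 = -2.569; -0.37 + 2.199 = 1.829.

[-2.569, 1.829]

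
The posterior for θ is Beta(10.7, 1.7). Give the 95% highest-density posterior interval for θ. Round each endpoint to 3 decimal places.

[0.679, 0.998]

The posterior is unimodal and skewed, so the HPD interval has equal density at both endpoints and is the shortest 95% interval.
Solving f(0.679) = f(0.998) with F(0.998) − F(0.679) = 0.95 gives [0.679, 0.998].
For comparison, the equal-tailed interval is [0.633, 0.986]; the HPD is narrower and shifted toward the mode.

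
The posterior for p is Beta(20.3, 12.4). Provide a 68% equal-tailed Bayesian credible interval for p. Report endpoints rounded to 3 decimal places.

Posterior: Beta(20.3, 12.4).
Equal-tailed 68% interval: the 0.16 and 0.84 quantiles of Beta(20.3, 12.4).
Posterior mean ≈ 0.621, SD ≈ 0.084; a Normal approximation gives roughly [0.538, 0.704].
Exact: F⁻¹(0.16) = 0.537; F⁻¹(0.84) = 0.705.

[0.537, 0.705]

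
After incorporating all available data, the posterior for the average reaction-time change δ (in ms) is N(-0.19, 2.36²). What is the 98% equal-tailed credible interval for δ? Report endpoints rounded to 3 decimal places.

The posterior is symmetric, so the 98% equal-tailed interval is δ = -0.19 ± z·2.36 with z = 2.326.
Half-width: 2.326 × 2.36 = 5.490.
-0.19 − 5.490 = -5.680; -0.19 + 5.490 = 5.300.

[-5.680, 5.300]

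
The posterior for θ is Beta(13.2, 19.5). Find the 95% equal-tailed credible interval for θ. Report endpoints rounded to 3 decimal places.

[0.245, 0.574]

Posterior: Beta(13.2, 19.5).
Equal-tailed 95% interval: the 0.025 and 0.975 quantiles of Beta(13.2, 19.5).
Posterior mean ≈ 0.404, SD ≈ 0.085; a Normal approximation gives roughly [0.238, 0.569].
Exact: F⁻¹(0.025) = 0.245; F⁻¹(0.975) = 0.574.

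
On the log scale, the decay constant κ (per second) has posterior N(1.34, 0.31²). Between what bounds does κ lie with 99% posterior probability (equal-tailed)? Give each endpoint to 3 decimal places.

[1.719, 8.487]

On the log scale the 99% interval is 1.34 ± 2.576 × 0.31 = [0.5415, 2.1385].
Exponentiate: [e^0.5415, e^2.1385] = [1.719, 8.487].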